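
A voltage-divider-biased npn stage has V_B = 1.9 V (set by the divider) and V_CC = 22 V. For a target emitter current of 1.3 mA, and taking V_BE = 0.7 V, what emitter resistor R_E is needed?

R_E ≈ 0.92 kΩ

V_E = V_B − V_BE = 1.9 − 0.7 = 1.2 V.
R_E = V_E / I_E = 1.2 / 1.3 = 0.923 kΩ.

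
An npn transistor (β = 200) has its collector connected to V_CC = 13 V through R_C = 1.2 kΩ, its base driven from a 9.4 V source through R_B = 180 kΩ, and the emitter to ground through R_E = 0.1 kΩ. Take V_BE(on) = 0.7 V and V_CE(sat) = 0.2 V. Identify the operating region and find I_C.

Assume active. Base-emitter loop: I_B = (V_BB − V_BE)/(R_B + (β+1)R_E) = (9.4 − 0.7)/(180 + 201×0.1) = 0.0435 mA.
I_C = β·I_B = 200×0.0435 = 8.7 mA.
V_CE = V_CC − I_C·R_C − I_E·R_E = 13 − 8.7×1.2 − 8.74×0.1 = 1.69 V > V_CE(sat), so the active-region assumption holds.

active; I_C ≈ 8.7 mA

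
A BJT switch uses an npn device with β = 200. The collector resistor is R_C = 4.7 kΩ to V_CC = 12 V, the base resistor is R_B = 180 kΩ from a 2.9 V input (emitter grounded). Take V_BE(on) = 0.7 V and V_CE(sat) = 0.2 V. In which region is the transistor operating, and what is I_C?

active; I_C ≈ 2.4 mA

Assume active. Base-emitter loop: I_B = (V_BB − V_BE)/R_B = (2.9 − 0.7)/180 = 0.0122 mA.
I_C = β·I_B = 200×0.0122 = 2.44 mA.
V_CE = V_CC − I_C·R_C = 12 − 2.44×4.7 = 0.511 V > V_CE(sat), so the active-region assumption holds.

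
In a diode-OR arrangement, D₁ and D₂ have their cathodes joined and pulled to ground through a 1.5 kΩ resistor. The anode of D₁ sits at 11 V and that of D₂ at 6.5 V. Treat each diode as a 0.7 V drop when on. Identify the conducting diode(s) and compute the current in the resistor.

Assume both conduct. Then node N would need to be at both 11−0.7 = 10.3 V and 6.5−0.7 = 5.8 V, which is impossible.
Assume only D₁ conducts: V_N = 11 − 0.7 = 10.3 V, so I_R = 10.3/1.5 = 6.87 mA.
Check D₂: its anode-to-cathode voltage is 6.5 − 10.3 = -3.8 V < 0.7 V, so it is off. The assumption is consistent.

Only D₁ conducts; I_R ≈ 6.9 mA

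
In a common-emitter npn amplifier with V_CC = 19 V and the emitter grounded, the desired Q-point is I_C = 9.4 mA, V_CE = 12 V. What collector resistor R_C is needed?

Collector loop: V_CC = I_C·R_C + V_CE.
R_C = (V_CC − V_CE)/I_C = (19 − 12)/9.4 = 0.745 kΩ.

R_C ≈ 0.74 kΩ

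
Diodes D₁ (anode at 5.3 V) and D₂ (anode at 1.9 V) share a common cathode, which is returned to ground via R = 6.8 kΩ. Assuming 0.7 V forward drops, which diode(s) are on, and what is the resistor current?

Only D₁ conducts; I_R ≈ 0.68 mA

Assume both conduct. Then node N would need to be at both 5.3−0.7 = 4.6 V and 1.9−0.7 = 1.2 V, which is impossible.
Assume only D₁ conducts: V_N = 5.3 − 0.7 = 4.6 V, so I_R = 4.6/6.8 = 0.676 mA.
Check D₂: its anode-to-cathode voltage is 1.9 − 4.6 = -2.7 V < 0.7 V, so it is off. The assumption is consistent.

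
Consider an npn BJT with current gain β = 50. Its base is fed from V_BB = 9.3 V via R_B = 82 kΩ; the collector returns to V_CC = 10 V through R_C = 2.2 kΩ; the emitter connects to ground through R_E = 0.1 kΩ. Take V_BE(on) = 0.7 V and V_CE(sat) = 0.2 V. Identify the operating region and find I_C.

saturation; I_C ≈ 4.3 mA

Assume active: I_B = (9.3 − 0.7)/(82 + 51×0.1) = 0.0987 mA, I_C = β·I_B = 4.94 mA.
Then V_CE = 10 − 4.94×2.2 − 5.04×0.1 = -1.36 V < 0.2 V — the active assumption fails.
Re-solve with V_CE = 0.2 V. KCL at the emitter: V_E/R_E = (V_BB−0.7−V_E)/R_B + (V_CC−0.2−V_E)/R_C, giving V_E = 0.436 V.
I_C = (V_CC − 0.2 − V_E)/R_C = (9.8 − 0.436)/2.2 = 4.26 mA.
Check: I_B = (8.6 − 0.436)/82 = 0.0996 mA, and β·I_B = 4.98 mA > I_C, confirming saturation.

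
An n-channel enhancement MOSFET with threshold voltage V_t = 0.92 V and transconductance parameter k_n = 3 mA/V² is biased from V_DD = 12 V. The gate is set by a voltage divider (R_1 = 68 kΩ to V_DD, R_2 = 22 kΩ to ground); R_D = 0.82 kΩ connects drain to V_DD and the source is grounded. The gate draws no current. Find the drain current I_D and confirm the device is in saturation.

I_D ≈ 6.1 mA

V_G = V_DD·R_2/(R_1+R_2) = 12×22/90 = 2.93 V. With the source grounded, V_GS = V_G = 2.93 V.
Assume saturation: I_D = (k_n/2)(V_GS − V_t)² = (3/2)×(2.93 − 0.92)² = 1.5×2.01² = 6.08 mA.
V_DS = V_DD − I_D·R_D = 12 − 6.08×0.82 = 7.01 V.
Saturation requires V_DS ≥ V_GS − V_t = 2.01 V; 7.01 ≥ 2.01 ✓.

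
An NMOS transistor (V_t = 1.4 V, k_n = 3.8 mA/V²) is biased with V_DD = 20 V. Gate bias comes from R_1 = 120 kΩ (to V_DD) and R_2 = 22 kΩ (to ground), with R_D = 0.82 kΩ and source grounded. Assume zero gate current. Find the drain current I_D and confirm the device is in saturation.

V_G = V_DD·R_2/(R_1+R_2) = 20×22/142 = 3.1 V. With the source grounded, V_GS = V_G = 3.1 V.
Assume saturation: I_D = (k_n/2)(V_GS − V_t)² = (3.8/2)×(3.1 − 1.4)² = 1.9×1.7² = 5.48 mA.
V_DS = V_DD − I_D·R_D = 20 − 5.48×0.82 = 15.5 V.
Saturation requires V_DS ≥ V_GS − V_t = 1.7 V; 15.5 ≥ 1.7 ✓.

I_D ≈ 5.5 mA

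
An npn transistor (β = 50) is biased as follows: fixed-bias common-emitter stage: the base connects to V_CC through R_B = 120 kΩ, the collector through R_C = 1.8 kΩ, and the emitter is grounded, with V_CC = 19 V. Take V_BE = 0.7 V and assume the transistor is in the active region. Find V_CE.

Base loop: V_CC = I_B·R_B + V_BE, so I_B = (19 − 0.7)/120 kΩ = 0.152 mA.
In the active region I_C = β·I_B = 50 × 0.152 = 7.62 mA.
Collector loop: V_CE = V_CC − I_C·R_C = 19 − 7.62×1.8 = 5.28 V.
Since V_CE = 5.28 V > V_CE(sat) ≈ 0.2 V, the transistor is in the active region as assumed.

V_CE ≈ 5.3 V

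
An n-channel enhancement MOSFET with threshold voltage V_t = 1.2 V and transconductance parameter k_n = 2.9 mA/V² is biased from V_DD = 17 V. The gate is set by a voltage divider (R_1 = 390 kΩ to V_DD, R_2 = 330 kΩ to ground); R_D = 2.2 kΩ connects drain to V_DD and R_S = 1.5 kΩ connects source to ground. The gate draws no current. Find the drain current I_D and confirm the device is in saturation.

V_G = V_DD·R_2/(R_1+R_2) = 17×330/720 = 7.79 V.
Assume saturation: I_D = (k_n/2)(V_GS − V_t)² with V_GS = V_G − I_D·R_S = 7.79 − 1.5·I_D.
Substituting gives 3.26·I_D² − 29.7·I_D + 63 = 0, with roots I_D = 3.38 or 5.72 mA.
The root I_D = 5.72 mA gives V_GS = -0.786 V ≤ V_t, so take I_D = 3.38 mA.
Then V_GS = 2.73 V and V_DS = V_DD − I_D(R_D+R_S) = 17 − 3.38×3.7 = 4.5 V.
Saturation requires V_DS ≥ V_GS − V_t = 1.53 V; 4.5 ≥ 1.53 ✓.

I_D ≈ 3.4 mA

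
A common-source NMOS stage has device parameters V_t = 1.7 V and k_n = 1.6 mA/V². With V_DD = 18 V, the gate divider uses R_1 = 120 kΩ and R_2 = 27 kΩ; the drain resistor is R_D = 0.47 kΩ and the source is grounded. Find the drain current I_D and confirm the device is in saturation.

I_D ≈ 2.1 mA

V_G = V_DD·R_2/(R_1+R_2) = 18×27/147 = 3.31 V. With the source grounded, V_GS = V_G = 3.31 V.
Assume saturation: I_D = (k_n/2)(V_GS − V_t)² = (1.6/2)×(3.31 − 1.7)² = 0.8×1.61² = 2.06 mA.
V_DS = V_DD − I_D·R_D = 18 − 2.06×0.47 = 17 V.
Saturation requires V_DS ≥ V_GS − V_t = 1.61 V; 17 ≥ 1.61 ✓.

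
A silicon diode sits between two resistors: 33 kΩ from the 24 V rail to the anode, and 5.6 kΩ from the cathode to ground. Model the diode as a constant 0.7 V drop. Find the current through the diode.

The two resistors are in series with the diode, so KVL gives 24 = I·33 + 0.7 + I·5.6.
I = (24 − 0.7) / (33 + 5.6) kΩ = 23.3 / 38.6 = 0.604 mA.

I ≈ 0.6 mA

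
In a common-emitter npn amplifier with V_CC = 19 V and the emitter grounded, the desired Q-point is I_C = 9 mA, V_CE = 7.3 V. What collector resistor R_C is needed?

R_C ≈ 1.3 kΩ

Collector loop: V_CC = I_C·R_C + V_CE.
R_C = (V_CC − V_CE)/I_C = (19 − 7.3)/9 = 1.3 kΩ.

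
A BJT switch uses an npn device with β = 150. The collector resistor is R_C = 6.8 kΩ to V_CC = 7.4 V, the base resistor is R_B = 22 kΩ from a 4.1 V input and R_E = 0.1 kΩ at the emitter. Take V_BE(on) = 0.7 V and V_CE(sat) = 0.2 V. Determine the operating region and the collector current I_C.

saturation; I_C ≈ 1 mA

Assume active: I_B = (4.1 − 0.7)/(22 + 151×0.1) = 0.0916 mA, I_C = β·I_B = 13.7 mA.
Then V_CE = 7.4 − 13.7×6.8 − 13.8×0.1 = -87.5 V < 0.2 V — the active assumption fails.
Re-solve with V_CE = 0.2 V. KCL at the emitter: V_E/R_E = (V_BB−0.7−V_E)/R_B + (V_CC−0.2−V_E)/R_C, giving V_E = 0.119 V.
I_C = (V_CC − 0.2 − V_E)/R_C = (7.2 − 0.119)/6.8 = 1.04 mA.
Check: I_B = (3.4 − 0.119)/22 = 0.149 mA, and β·I_B = 22.4 mA > I_C, confirming saturation.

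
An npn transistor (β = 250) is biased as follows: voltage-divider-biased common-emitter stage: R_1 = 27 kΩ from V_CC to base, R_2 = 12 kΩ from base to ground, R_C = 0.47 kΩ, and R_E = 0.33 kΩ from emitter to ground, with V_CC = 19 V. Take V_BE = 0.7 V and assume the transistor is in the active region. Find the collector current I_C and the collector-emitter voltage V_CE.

Thevenize the base divider: V_Th = V_CC·R_2/(R_1+R_2) = 19×12/39 = 5.85 V, R_Th = R_1‖R_2 = 8.31 kΩ.
Base-emitter loop: V_Th = I_B·R_Th + V_BE + (β+1)I_B·R_E, so I_B = (5.85 − 0.7) / (8.31 + 251×0.33) = 0.0565 mA.
I_C = β·I_B = 250×0.0565 = 14.1 mA, and I_E = (β+1)I_B = 14.2 mA.
V_CE = V_CC − I_C·R_C − I_E·R_E = 19 − 14.1×0.47 − 14.2×0.33 = 7.69 V.
V_CE = 7.69 V > 0.2 V confirms active-region operation.

I_C ≈ 14 mA, V_CE ≈ 7.7 V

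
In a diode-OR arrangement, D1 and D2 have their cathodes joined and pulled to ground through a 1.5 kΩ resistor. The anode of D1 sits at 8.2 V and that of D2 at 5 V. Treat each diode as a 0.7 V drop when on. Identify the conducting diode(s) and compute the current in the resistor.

Only D1 conducts; I_R ≈ 5 mA

Assume both conduct. Then node N would need to be at both 8.2−0.7 = 7.5 V and 5−0.7 = 4.3 V, which is impossible.
Assume only D1 conducts: V_N = 8.2 − 0.7 = 7.5 V, so I_R = 7.5/1.5 = 5 mA.
Check D2: its anode-to-cathode voltage is 5 − 7.5 = -2.5 V < 0.7 V, so it is off. The assumption is consistent.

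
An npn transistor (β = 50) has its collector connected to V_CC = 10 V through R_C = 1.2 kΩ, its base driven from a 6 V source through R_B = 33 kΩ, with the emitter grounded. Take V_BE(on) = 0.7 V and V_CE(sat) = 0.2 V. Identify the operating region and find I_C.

Assume active. Base-emitter loop: I_B = (V_BB − V_BE)/R_B = (6 − 0.7)/33 = 0.161 mA.
I_C = β·I_B = 50×0.161 = 8.03 mA.
V_CE = V_CC − I_C·R_C = 10 − 8.03×1.2 = 0.364 V > V_CE(sat), so the active-region assumption holds.

active; I_C ≈ 8 mA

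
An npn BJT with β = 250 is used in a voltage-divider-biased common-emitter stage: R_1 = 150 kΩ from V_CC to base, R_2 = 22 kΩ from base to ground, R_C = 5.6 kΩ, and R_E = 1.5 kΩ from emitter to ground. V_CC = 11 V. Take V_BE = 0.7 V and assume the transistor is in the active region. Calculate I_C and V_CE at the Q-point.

Thevenize the base divider: V_Th = V_CC·R_2/(R_1+R_2) = 11×22/172 = 1.41 V, R_Th = R_1‖R_2 = 19.2 kΩ.
Base-emitter loop: V_Th = I_B·R_Th + V_BE + (β+1)I_B·R_E, so I_B = (1.41 − 0.7) / (19.2 + 251×1.5) = 0.00179 mA.
I_C = β·I_B = 250×0.00179 = 0.447 mA, and I_E = (β+1)I_B = 0.448 mA.
V_CE = V_CC − I_C·R_C − I_E·R_E = 11 − 0.447×5.6 − 0.448×1.5 = 7.83 V.
V_CE = 7.83 V > 0.2 V confirms active-region operation.

I_C ≈ 0.45 mA, V_CE ≈ 7.8 V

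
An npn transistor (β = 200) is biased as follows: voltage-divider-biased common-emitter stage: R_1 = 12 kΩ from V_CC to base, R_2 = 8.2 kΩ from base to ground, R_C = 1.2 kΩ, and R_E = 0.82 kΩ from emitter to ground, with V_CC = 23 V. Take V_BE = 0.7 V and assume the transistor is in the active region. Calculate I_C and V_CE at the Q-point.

Thevenize the base divider: V_Th = V_CC·R_2/(R_1+R_2) = 23×8.2/20.2 = 9.34 V, R_Th = R_1‖R_2 = 4.87 kΩ.
Base-emitter loop: V_Th = I_B·R_Th + V_BE + (β+1)I_B·R_E, so I_B = (9.34 − 0.7) / (4.87 + 201×0.82) = 0.0509 mA.
I_C = β·I_B = 200×0.0509 = 10.2 mA, and I_E = (β+1)I_B = 10.2 mA.
V_CE = V_CC − I_C·R_C − I_E·R_E = 23 − 10.2×1.2 − 10.2×0.82 = 2.4 V.
V_CE = 2.4 V > 0.2 V confirms active-region operation.

I_C ≈ 10 mA, V_CE ≈ 2.4 V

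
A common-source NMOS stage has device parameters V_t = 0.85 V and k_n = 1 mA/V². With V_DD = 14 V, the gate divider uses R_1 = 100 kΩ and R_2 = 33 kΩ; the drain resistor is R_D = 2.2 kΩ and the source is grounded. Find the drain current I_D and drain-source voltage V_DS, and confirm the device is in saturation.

V_G = V_DD·R_2/(R_1+R_2) = 14×33/133 = 3.47 V. With the source grounded, V_GS = V_G = 3.47 V.
Assume saturation: I_D = (k_n/2)(V_GS − V_t)² = (1/2)×(3.47 − 0.85)² = 0.5×2.62² = 3.44 mA.
V_DS = V_DD − I_D·R_D = 14 − 3.44×2.2 = 6.43 V.
Saturation requires V_DS ≥ V_GS − V_t = 2.62 V; 6.43 ≥ 2.62 ✓.

I_D ≈ 3.4 mA, V_DS ≈ 6.4 V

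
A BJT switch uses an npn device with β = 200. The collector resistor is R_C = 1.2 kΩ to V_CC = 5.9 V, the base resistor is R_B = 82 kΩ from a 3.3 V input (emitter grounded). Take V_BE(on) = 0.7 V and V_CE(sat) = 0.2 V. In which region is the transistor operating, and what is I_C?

Assume active: I_B = (3.3 − 0.7)/82 = 0.0317 mA, giving I_C = β·I_B = 6.34 mA.
But then V_CE = 5.9 − 6.34×1.2 = -1.71 V < V_CE(sat) = 0.2 V — impossible in the active region.
So the transistor is saturated. With V_CE = 0.2 V, I_C = (V_CC − 0.2)/R_C = 5.7/1.2 = 4.75 mA.
Check: β·I_B = 6.34 mA > I_C = 4.75 mA, confirming saturation.

saturation; I_C ≈ 4.8 mA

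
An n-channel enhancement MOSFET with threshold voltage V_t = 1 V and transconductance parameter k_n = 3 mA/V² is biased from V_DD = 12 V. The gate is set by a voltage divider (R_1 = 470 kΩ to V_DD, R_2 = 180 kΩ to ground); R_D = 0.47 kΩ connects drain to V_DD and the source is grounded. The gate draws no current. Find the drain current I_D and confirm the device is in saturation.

V_G = V_DD·R_2/(R_1+R_2) = 12×180/650 = 3.32 V. With the source grounded, V_GS = V_G = 3.32 V.
Assume saturation: I_D = (k_n/2)(V_GS − V_t)² = (3/2)×(3.32 − 1)² = 1.5×2.32² = 8.1 mA.
V_DS = V_DD − I_D·R_D = 12 − 8.1×0.47 = 8.2 V.
Saturation requires V_DS ≥ V_GS − V_t = 2.32 V; 8.2 ≥ 2.32 ✓.

I_D ≈ 8.1 mA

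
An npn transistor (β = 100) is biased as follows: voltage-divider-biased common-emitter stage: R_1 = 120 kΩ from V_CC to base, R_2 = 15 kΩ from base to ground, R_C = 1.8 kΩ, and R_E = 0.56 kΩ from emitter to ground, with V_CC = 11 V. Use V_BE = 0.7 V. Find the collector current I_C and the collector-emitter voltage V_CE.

I_C ≈ 0.75 mA, V_CE ≈ 9.2 V

Thevenize the base divider: V_Th = V_CC·R_2/(R_1+R_2) = 11×15/135 = 1.22 V, R_Th = R_1‖R_2 = 13.3 kΩ.
Base-emitter loop: V_Th = I_B·R_Th + V_BE + (β+1)I_B·R_E, so I_B = (1.22 − 0.7) / (13.3 + 101×0.56) = 0.00747 mA.
I_C = β·I_B = 100×0.00747 = 0.747 mA, and I_E = (β+1)I_B = 0.755 mA.
V_CE = V_CC − I_C·R_C − I_E·R_E = 11 − 0.747×1.8 − 0.755×0.56 = 9.23 V.
V_CE = 9.23 V > 0.2 V confirms active-region operation.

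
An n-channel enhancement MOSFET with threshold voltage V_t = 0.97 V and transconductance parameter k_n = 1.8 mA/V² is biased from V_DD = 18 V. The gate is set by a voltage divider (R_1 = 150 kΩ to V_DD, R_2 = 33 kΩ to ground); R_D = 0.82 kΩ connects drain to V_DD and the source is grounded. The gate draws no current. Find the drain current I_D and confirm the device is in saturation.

V_G = V_DD·R_2/(R_1+R_2) = 18×33/183 = 3.25 V. With the source grounded, V_GS = V_G = 3.25 V.
Assume saturation: I_D = (k_n/2)(V_GS − V_t)² = (1.8/2)×(3.25 − 0.97)² = 0.9×2.28² = 4.66 mA.
V_DS = V_DD − I_D·R_D = 18 − 4.66×0.82 = 14.2 V.
Saturation requires V_DS ≥ V_GS − V_t = 2.28 V; 14.2 ≥ 2.28 ✓.

I_D ≈ 4.7 mA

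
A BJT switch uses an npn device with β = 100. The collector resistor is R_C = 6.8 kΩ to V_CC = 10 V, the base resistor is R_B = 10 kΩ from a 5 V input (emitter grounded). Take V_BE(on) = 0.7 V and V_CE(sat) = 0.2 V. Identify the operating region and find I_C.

saturation; I_C ≈ 1.4 mA

Assume active: I_B = (5 − 0.7)/10 = 0.43 mA, giving I_C = β·I_B = 43 mA.
But then V_CE = 10 − 43×6.8 = -282 V < V_CE(sat) = 0.2 V — impossible in the active region.
So the transistor is saturated. With V_CE = 0.2 V, I_C = (V_CC − 0.2)/R_C = 9.8/6.8 = 1.44 mA.
Check: β·I_B = 43 mA > I_C = 1.44 mA, confirming saturation.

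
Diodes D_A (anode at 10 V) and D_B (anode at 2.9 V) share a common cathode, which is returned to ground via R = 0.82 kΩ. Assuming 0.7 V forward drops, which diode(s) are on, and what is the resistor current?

Assume both conduct. Then node N would need to be at both 10−0.7 = 9.3 V and 2.9−0.7 = 2.2 V, which is impossible.
Assume only D_A conducts: V_N = 10 − 0.7 = 9.3 V, so I_R = 9.3/0.82 = 11.3 mA.
Check D_B: its anode-to-cathode voltage is 2.9 − 9.3 = -6.4 V < 0.7 V, so it is off. The assumption is consistent.

Only D_A conducts; I_R ≈ 11 mA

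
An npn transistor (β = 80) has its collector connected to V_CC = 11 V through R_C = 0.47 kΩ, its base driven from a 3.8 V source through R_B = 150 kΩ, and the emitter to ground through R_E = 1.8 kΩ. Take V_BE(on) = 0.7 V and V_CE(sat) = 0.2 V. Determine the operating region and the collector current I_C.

active; I_C ≈ 0.84 mA

Assume active. Base-emitter loop: I_B = (V_BB − V_BE)/(R_B + (β+1)R_E) = (3.8 − 0.7)/(150 + 81×1.8) = 0.0105 mA.
I_C = β·I_B = 80×0.0105 = 0.838 mA.
V_CE = V_CC − I_C·R_C − I_E·R_E = 11 − 0.838×0.47 − 0.849×1.8 = 9.08 V > V_CE(sat), so the active-region assumption holds.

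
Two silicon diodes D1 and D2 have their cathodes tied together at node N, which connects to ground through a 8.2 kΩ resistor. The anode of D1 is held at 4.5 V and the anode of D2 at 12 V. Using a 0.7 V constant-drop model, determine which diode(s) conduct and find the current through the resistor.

Only D2 conducts; I_R ≈ 1.4 mA

Assume both conduct. Then node N would need to be at both 4.5−0.7 = 3.8 V and 12−0.7 = 11.3 V, which is impossible.
Assume only D2 conducts: V_N = 12 − 0.7 = 11.3 V, so I_R = 11.3/8.2 = 1.38 mA.
Check D1: its anode-to-cathode voltage is 4.5 − 11.3 = -6.8 V < 0.7 V, so it is off. The assumption is consistent.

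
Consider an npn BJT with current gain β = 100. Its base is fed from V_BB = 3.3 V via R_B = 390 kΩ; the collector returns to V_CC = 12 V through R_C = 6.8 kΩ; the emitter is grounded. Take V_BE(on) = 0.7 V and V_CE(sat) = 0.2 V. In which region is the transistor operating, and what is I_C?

Assume active. Base-emitter loop: I_B = (V_BB − V_BE)/R_B = (3.3 − 0.7)/390 = 0.00667 mA.
I_C = β·I_B = 100×0.00667 = 0.667 mA.
V_CE = V_CC − I_C·R_C = 12 − 0.667×6.8 = 7.47 V > V_CE(sat), so the active-region assumption holds.

active; I_C ≈ 0.67 mA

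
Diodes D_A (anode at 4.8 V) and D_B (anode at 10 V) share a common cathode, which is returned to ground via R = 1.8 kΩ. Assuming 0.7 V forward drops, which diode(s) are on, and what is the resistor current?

Only D_B conducts; I_R ≈ 5.2 mA

Assume both conduct. Then node N would need to be at both 4.8−0.7 = 4.1 V and 10−0.7 = 9.3 V, which is impossible.
Assume only D_B conducts: V_N = 10 − 0.7 = 9.3 V, so I_R = 9.3/1.8 = 5.17 mA.
Check D_A: its anode-to-cathode voltage is 4.8 − 9.3 = -4.5 V < 0.7 V, so it is off. The assumption is consistent.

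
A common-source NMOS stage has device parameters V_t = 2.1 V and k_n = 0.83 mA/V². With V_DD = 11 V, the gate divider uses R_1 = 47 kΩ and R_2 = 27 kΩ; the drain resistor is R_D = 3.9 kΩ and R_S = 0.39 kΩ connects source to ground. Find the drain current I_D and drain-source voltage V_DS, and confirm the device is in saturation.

I_D ≈ 0.98 mA, V_DS ≈ 6.8 V

V_G = V_DD·R_2/(R_1+R_2) = 11×27/74 = 4.01 V.
Assume saturation: I_D = (k_n/2)(V_GS − V_t)² with V_GS = V_G − I_D·R_S = 4.01 − 0.39·I_D.
Substituting gives 0.0631·I_D² − 1.62·I_D + 1.52 = 0, with roots I_D = 0.975 or 24.7 mA.
The root I_D = 24.7 mA gives V_GS = -5.61 V ≤ V_t, so take I_D = 0.975 mA.
Then V_GS = 3.63 V and V_DS = V_DD − I_D(R_D+R_S) = 11 − 0.975×4.29 = 6.82 V.
Saturation requires V_DS ≥ V_GS − V_t = 1.53 V; 6.82 ≥ 1.53 ✓.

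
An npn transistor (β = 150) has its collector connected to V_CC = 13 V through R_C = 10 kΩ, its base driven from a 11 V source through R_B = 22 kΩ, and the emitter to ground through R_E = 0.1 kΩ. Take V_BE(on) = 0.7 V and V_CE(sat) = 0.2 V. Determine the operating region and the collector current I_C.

saturation; I_C ≈ 1.3 mA

Assume active: I_B = (11 − 0.7)/(22 + 151×0.1) = 0.278 mA, I_C = β·I_B = 41.6 mA.
Then V_CE = 13 − 41.6×10 − 41.9×0.1 = -408 V < 0.2 V — the active assumption fails.
Re-solve with V_CE = 0.2 V. KCL at the emitter: V_E/R_E = (V_BB−0.7−V_E)/R_B + (V_CC−0.2−V_E)/R_C, giving V_E = 0.172 V.
I_C = (V_CC − 0.2 − V_E)/R_C = (12.8 − 0.172)/10 = 1.26 mA.
Check: I_B = (10.3 − 0.172)/22 = 0.46 mA, and β·I_B = 69.1 mA > I_C, confirming saturation.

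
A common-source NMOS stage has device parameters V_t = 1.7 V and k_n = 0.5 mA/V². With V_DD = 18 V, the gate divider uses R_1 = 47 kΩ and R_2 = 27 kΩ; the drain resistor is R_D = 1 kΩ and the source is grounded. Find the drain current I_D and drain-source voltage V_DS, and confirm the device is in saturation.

V_G = V_DD·R_2/(R_1+R_2) = 18×27/74 = 6.57 V. With the source grounded, V_GS = V_G = 6.57 V.
Assume saturation: I_D = (k_n/2)(V_GS − V_t)² = (0.5/2)×(6.57 − 1.7)² = 0.25×4.87² = 5.92 mA.
V_DS = V_DD − I_D·R_D = 18 − 5.92×1 = 12.1 V.
Saturation requires V_DS ≥ V_GS − V_t = 4.87 V; 12.1 ≥ 4.87 ✓.

I_D ≈ 5.9 mA, V_DS ≈ 12 V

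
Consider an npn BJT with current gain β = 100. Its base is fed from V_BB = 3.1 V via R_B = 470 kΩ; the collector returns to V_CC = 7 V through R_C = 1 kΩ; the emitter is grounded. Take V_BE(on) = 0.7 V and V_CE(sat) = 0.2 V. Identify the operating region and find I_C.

Assume active. Base-emitter loop: I_B = (V_BB − V_BE)/R_B = (3.1 − 0.7)/470 = 0.00511 mA.
I_C = β·I_B = 100×0.00511 = 0.511 mA.
V_CE = V_CC − I_C·R_C = 7 − 0.511×1 = 6.49 V > V_CE(sat), so the active-region assumption holds.

active; I_C ≈ 0.51 mA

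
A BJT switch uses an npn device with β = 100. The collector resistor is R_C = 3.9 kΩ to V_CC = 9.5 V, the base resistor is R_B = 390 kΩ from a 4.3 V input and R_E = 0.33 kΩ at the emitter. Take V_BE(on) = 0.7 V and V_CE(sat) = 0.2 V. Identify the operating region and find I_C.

Assume active. Base-emitter loop: I_B = (V_BB − V_BE)/(R_B + (β+1)R_E) = (4.3 − 0.7)/(390 + 101×0.33) = 0.0085 mA.
I_C = β·I_B = 100×0.0085 = 0.85 mA.
V_CE = V_CC − I_C·R_C − I_E·R_E = 9.5 − 0.85×3.9 − 0.859×0.33 = 5.9 V > V_CE(sat), so the active-region assumption holds.

active; I_C ≈ 0.85 mA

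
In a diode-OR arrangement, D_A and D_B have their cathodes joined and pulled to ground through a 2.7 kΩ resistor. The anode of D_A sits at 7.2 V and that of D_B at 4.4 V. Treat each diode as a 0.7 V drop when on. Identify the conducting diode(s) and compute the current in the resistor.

Assume both conduct. Then node N would need to be at both 7.2−0.7 = 6.5 V and 4.4−0.7 = 3.7 V, which is impossible.
Assume only D_A conducts: V_N = 7.2 − 0.7 = 6.5 V, so I_R = 6.5/2.7 = 2.41 mA.
Check D_B: its anode-to-cathode voltage is 4.4 − 6.5 = -2.1 V < 0.7 V, so it is off. The assumption is consistent.

Only D_A conducts; I_R ≈ 2.4 mA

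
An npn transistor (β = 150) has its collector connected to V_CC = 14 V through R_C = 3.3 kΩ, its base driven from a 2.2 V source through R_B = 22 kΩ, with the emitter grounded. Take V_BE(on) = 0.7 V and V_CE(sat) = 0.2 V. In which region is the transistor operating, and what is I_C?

Assume active: I_B = (2.2 − 0.7)/22 = 0.0682 mA, giving I_C = β·I_B = 10.2 mA.
But then V_CE = 14 − 10.2×3.3 = -19.8 V < V_CE(sat) = 0.2 V — impossible in the active region.
So the transistor is saturated. With V_CE = 0.2 V, I_C = (V_CC − 0.2)/R_C = 13.8/3.3 = 4.18 mA.
Check: β·I_B = 10.2 mA > I_C = 4.18 mA, confirming saturation.

saturation; I_C ≈ 4.2 mA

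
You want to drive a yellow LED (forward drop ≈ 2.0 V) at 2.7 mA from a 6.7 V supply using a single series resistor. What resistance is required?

The resistor drops V_S − V_D = 6.7 − 2.0 = 4.7 V at 2.7 mA.
R = 4.7 V / 2.7 mA = 1.74 kΩ.

R ≈ 1.7 kΩ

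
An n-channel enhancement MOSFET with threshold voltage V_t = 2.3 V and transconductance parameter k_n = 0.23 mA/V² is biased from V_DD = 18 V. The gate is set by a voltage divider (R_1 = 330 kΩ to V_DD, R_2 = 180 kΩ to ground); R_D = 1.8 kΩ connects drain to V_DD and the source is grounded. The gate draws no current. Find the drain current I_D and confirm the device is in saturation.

V_G = V_DD·R_2/(R_1+R_2) = 18×180/510 = 6.35 V. With the source grounded, V_GS = V_G = 6.35 V.
Assume saturation: I_D = (k_n/2)(V_GS − V_t)² = (0.23/2)×(6.35 − 2.3)² = 0.115×4.05² = 1.89 mA.
V_DS = V_DD − I_D·R_D = 18 − 1.89×1.8 = 14.6 V.
Saturation requires V_DS ≥ V_GS − V_t = 4.05 V; 14.6 ≥ 4.05 ✓.

I_D ≈ 1.9 mA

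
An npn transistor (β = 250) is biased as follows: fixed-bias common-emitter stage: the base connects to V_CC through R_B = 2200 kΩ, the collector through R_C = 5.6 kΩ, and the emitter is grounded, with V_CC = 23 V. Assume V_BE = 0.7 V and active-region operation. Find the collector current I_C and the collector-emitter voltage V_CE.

Base loop: V_CC = I_B·R_B + V_BE, so I_B = (23 − 0.7)/2200 kΩ = 0.0101 mA.
In the active region I_C = β·I_B = 250 × 0.0101 = 2.53 mA.
Collector loop: V_CE = V_CC − I_C·R_C = 23 − 2.53×5.6 = 8.81 V.
Since V_CE = 8.81 V > V_CE(sat) ≈ 0.2 V, the transistor is in the active region as assumed.

I_C ≈ 2.5 mA, V_CE ≈ 8.8 V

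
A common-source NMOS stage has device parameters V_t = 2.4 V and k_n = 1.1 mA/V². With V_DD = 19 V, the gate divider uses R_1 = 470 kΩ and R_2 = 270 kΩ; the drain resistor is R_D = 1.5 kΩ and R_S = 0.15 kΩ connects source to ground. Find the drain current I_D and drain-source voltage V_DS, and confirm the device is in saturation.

I_D ≈ 6.8 mA, V_DS ≈ 7.8 V

V_G = V_DD·R_2/(R_1+R_2) = 19×270/740 = 6.93 V.
Assume saturation: I_D = (k_n/2)(V_GS − V_t)² with V_GS = V_G − I_D·R_S = 6.93 − 0.15·I_D.
Substituting gives 0.0124·I_D² − 1.75·I_D + 11.3 = 0, with roots I_D = 6.79 or 134 mA.
The root I_D = 134 mA gives V_GS = -13.2 V ≤ V_t, so take I_D = 6.79 mA.
Then V_GS = 5.91 V and V_DS = V_DD − I_D(R_D+R_S) = 19 − 6.79×1.65 = 7.8 V.
Saturation requires V_DS ≥ V_GS − V_t = 3.51 V; 7.8 ≥ 3.51 ✓.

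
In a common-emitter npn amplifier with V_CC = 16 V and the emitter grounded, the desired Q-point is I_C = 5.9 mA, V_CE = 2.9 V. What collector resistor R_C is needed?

Collector loop: V_CC = I_C·R_C + V_CE.
R_C = (V_CC − V_CE)/I_C = (16 − 2.9)/5.9 = 2.22 kΩ.

R_C ≈ 2.2 kΩ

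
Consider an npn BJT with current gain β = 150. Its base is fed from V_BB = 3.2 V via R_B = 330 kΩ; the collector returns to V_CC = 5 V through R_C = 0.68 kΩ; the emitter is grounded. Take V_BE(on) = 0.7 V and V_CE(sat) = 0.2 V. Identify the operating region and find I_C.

active; I_C ≈ 1.1 mA

Assume active. Base-emitter loop: I_B = (V_BB − V_BE)/R_B = (3.2 − 0.7)/330 = 0.00758 mA.
I_C = β·I_B = 150×0.00758 = 1.14 mA.
V_CE = V_CC − I_C·R_C = 5 − 1.14×0.68 = 4.23 V > V_CE(sat), so the active-region assumption holds.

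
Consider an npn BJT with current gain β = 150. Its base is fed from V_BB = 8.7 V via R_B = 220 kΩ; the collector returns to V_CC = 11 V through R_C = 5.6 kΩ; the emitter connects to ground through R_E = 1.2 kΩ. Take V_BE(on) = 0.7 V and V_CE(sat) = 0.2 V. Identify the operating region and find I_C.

saturation; I_C ≈ 1.6 mA

Assume active: I_B = (8.7 − 0.7)/(220 + 151×1.2) = 0.0199 mA, I_C = β·I_B = 2.99 mA.
Then V_CE = 11 − 2.99×5.6 − 3.01×1.2 = -9.36 V < 0.2 V — the active assumption fails.
Re-solve with V_CE = 0.2 V. KCL at the emitter: V_E/R_E = (V_BB−0.7−V_E)/R_B + (V_CC−0.2−V_E)/R_C, giving V_E = 1.93 V.
I_C = (V_CC − 0.2 − V_E)/R_C = (10.8 − 1.93)/5.6 = 1.58 mA.
Check: I_B = (8 − 1.93)/220 = 0.0276 mA, and β·I_B = 4.14 mA > I_C, confirming saturation.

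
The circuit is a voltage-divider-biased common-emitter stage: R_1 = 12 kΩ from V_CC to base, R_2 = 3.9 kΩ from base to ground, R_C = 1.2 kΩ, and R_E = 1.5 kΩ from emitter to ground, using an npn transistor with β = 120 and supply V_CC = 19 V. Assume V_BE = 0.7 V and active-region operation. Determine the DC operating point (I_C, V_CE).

Thevenize the base divider: V_Th = V_CC·R_2/(R_1+R_2) = 19×3.9/15.9 = 4.66 V, R_Th = R_1‖R_2 = 2.94 kΩ.
Base-emitter loop: V_Th = I_B·R_Th + V_BE + (β+1)I_B·R_E, so I_B = (4.66 − 0.7) / (2.94 + 121×1.5) = 0.0215 mA.
I_C = β·I_B = 120×0.0215 = 2.58 mA, and I_E = (β+1)I_B = 2.6 mA.
V_CE = V_CC − I_C·R_C − I_E·R_E = 19 − 2.58×1.2 − 2.6×1.5 = 12 V.
V_CE = 12 V > 0.2 V confirms active-region operation.

I_C ≈ 2.6 mA, V_CE ≈ 12 V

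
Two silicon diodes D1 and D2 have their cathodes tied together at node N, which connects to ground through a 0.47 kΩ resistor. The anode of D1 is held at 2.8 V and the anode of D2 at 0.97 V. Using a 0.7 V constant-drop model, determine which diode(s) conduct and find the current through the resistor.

Assume both conduct. Then node N would need to be at both 2.8−0.7 = 2.1 V and 0.97−0.7 = 0.27 V, which is impossible.
Assume only D1 conducts: V_N = 2.8 − 0.7 = 2.1 V, so I_R = 2.1/0.47 = 4.47 mA.
Check D2: its anode-to-cathode voltage is 0.97 − 2.1 = -1.13 V < 0.7 V, so it is off. The assumption is consistent.

Only D1 conducts; I_R ≈ 4.5 mA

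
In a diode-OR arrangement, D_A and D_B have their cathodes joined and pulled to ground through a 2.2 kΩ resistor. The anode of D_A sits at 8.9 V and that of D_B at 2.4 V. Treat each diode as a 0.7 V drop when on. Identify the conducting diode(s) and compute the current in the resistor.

Only D_A conducts; I_R ≈ 3.7 mA

Assume both conduct. Then node N would need to be at both 8.9−0.7 = 8.2 V and 2.4−0.7 = 1.7 V, which is impossible.
Assume only D_A conducts: V_N = 8.9 − 0.7 = 8.2 V, so I_R = 8.2/2.2 = 3.73 mA.
Check D_B: its anode-to-cathode voltage is 2.4 − 8.2 = -5.8 V < 0.7 V, so it is off. The assumption is consistent.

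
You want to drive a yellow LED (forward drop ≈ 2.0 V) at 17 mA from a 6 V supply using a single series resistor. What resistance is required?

R ≈ 0.24 kΩ

The resistor drops V_S − V_D = 6 − 2.0 = 4 V at 17 mA.
R = 4 V / 17 mA = 0.235 kΩ.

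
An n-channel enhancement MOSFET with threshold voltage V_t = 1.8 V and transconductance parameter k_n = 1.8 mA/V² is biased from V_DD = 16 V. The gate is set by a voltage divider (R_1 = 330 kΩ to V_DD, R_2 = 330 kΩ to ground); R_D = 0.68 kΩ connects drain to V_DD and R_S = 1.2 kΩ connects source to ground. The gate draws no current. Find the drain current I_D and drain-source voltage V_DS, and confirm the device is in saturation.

I_D ≈ 3.5 mA, V_DS ≈ 9.4 V

V_G = V_DD·R_2/(R_1+R_2) = 16×330/660 = 8 V.
Assume saturation: I_D = (k_n/2)(V_GS − V_t)² with V_GS = V_G − I_D·R_S = 8 − 1.2·I_D.
Substituting gives 1.3·I_D² − 14.4·I_D + 34.6 = 0, with roots I_D = 3.52 or 7.59 mA.
The root I_D = 7.59 mA gives V_GS = -1.1 V ≤ V_t, so take I_D = 3.52 mA.
Then V_GS = 3.78 V and V_DS = V_DD − I_D(R_D+R_S) = 16 − 3.52×1.88 = 9.38 V.
Saturation requires V_DS ≥ V_GS − V_t = 1.98 V; 9.38 ≥ 1.98 ✓.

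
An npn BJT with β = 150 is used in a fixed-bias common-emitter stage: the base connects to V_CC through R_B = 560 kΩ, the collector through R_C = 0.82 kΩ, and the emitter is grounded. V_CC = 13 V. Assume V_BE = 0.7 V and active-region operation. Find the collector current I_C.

Base loop: V_CC = I_B·R_B + V_BE, so I_B = (13 − 0.7)/560 kΩ = 0.022 mA.
In the active region I_C = β·I_B = 150 × 0.022 = 3.29 mA.
Collector loop: V_CE = V_CC − I_C·R_C = 13 − 3.29×0.82 = 10.3 V.
Since V_CE = 10.3 V > V_CE(sat) ≈ 0.2 V, the transistor is in the active region as assumed.

I_C ≈ 3.3 mA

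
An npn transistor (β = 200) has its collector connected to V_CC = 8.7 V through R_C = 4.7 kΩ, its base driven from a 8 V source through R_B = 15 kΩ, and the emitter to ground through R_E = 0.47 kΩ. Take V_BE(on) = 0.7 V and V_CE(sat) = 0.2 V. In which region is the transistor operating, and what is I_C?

saturation; I_C ≈ 1.6 mA

Assume active: I_B = (8 − 0.7)/(15 + 201×0.47) = 0.0667 mA, I_C = β·I_B = 13.3 mA.
Then V_CE = 8.7 − 13.3×4.7 − 13.4×0.47 = -60.3 V < 0.2 V — the active assumption fails.
Re-solve with V_CE = 0.2 V. KCL at the emitter: V_E/R_E = (V_BB−0.7−V_E)/R_B + (V_CC−0.2−V_E)/R_C, giving V_E = 0.954 V.
I_C = (V_CC − 0.2 − V_E)/R_C = (8.5 − 0.954)/4.7 = 1.61 mA.
Check: I_B = (7.3 − 0.954)/15 = 0.423 mA, and β·I_B = 84.6 mA > I_C, confirming saturation.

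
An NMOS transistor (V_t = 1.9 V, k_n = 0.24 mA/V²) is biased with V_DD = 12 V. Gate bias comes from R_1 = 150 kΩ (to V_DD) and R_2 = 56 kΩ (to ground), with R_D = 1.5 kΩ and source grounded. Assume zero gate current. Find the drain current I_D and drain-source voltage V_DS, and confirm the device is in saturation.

I_D ≈ 0.22 mA, V_DS ≈ 12 V

V_G = V_DD·R_2/(R_1+R_2) = 12×56/206 = 3.26 V. With the source grounded, V_GS = V_G = 3.26 V.
Assume saturation: I_D = (k_n/2)(V_GS − V_t)² = (0.24/2)×(3.26 − 1.9)² = 0.12×1.36² = 0.223 mA.
V_DS = V_DD − I_D·R_D = 12 − 0.223×1.5 = 11.7 V.
Saturation requires V_DS ≥ V_GS − V_t = 1.36 V; 11.7 ≥ 1.36 ✓.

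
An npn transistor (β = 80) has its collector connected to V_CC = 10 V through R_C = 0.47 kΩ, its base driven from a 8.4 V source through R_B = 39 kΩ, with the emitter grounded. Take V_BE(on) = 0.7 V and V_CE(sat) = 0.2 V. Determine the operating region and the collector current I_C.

Assume active. Base-emitter loop: I_B = (V_BB − V_BE)/R_B = (8.4 − 0.7)/39 = 0.197 mA.
I_C = β·I_B = 80×0.197 = 15.8 mA.
V_CE = V_CC − I_C·R_C = 10 − 15.8×0.47 = 2.58 V > V_CE(sat), so the active-region assumption holds.

active; I_C ≈ 16 mA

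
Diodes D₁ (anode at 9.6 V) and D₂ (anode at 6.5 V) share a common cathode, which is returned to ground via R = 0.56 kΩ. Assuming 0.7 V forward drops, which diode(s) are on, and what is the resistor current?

Assume both conduct. Then node N would need to be at both 9.6−0.7 = 8.9 V and 6.5−0.7 = 5.8 V, which is impossible.
Assume only D₁ conducts: V_N = 9.6 − 0.7 = 8.9 V, so I_R = 8.9/0.56 = 15.9 mA.
Check D₂: its anode-to-cathode voltage is 6.5 − 8.9 = -2.4 V < 0.7 V, so it is off. The assumption is consistent.

Only D₁ conducts; I_R ≈ 16 mA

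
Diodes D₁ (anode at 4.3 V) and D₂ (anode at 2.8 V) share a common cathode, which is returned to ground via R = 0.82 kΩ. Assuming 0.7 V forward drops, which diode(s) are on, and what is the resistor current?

Only D₁ conducts; I_R ≈ 4.4 mA

Assume both conduct. Then node N would need to be at both 4.3−0.7 = 3.6 V and 2.8−0.7 = 2.1 V, which is impossible.
Assume only D₁ conducts: V_N = 4.3 − 0.7 = 3.6 V, so I_R = 3.6/0.82 = 4.39 mA.
Check D₂: its anode-to-cathode voltage is 2.8 − 3.6 = -0.8 V < 0.7 V, so it is off. The assumption is consistent.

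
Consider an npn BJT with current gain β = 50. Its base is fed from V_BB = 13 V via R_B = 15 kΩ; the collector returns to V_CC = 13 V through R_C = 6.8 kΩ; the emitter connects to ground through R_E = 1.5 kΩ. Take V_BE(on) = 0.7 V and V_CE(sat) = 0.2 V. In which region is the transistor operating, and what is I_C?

Assume active: I_B = (13 − 0.7)/(15 + 51×1.5) = 0.134 mA, I_C = β·I_B = 6.72 mA.
Then V_CE = 13 − 6.72×6.8 − 6.86×1.5 = -43 V < 0.2 V — the active assumption fails.
Re-solve with V_CE = 0.2 V. KCL at the emitter: V_E/R_E = (V_BB−0.7−V_E)/R_B + (V_CC−0.2−V_E)/R_C, giving V_E = 3.07 V.
I_C = (V_CC − 0.2 − V_E)/R_C = (12.8 − 3.07)/6.8 = 1.43 mA.
Check: I_B = (12.3 − 3.07)/15 = 0.615 mA, and β·I_B = 30.8 mA > I_C, confirming saturation.

saturation; I_C ≈ 1.4 mA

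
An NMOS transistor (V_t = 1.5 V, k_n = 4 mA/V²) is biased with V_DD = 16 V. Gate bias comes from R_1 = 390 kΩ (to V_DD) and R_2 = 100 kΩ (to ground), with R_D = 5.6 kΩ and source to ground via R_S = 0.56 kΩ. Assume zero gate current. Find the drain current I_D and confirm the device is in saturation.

V_G = V_DD·R_2/(R_1+R_2) = 16×100/490 = 3.27 V.
Assume saturation: I_D = (k_n/2)(V_GS − V_t)² with V_GS = V_G − I_D·R_S = 3.27 − 0.56·I_D.
Substituting gives 0.627·I_D² − 4.95·I_D + 6.23 = 0, with roots I_D = 1.57 or 6.33 mA.
The root I_D = 6.33 mA gives V_GS = -0.279 V ≤ V_t, so take I_D = 1.57 mA.
Then V_GS = 2.39 V and V_DS = V_DD − I_D(R_D+R_S) = 16 − 1.57×6.16 = 6.33 V.
Saturation requires V_DS ≥ V_GS − V_t = 0.886 V; 6.33 ≥ 0.886 ✓.

I_D ≈ 1.6 mA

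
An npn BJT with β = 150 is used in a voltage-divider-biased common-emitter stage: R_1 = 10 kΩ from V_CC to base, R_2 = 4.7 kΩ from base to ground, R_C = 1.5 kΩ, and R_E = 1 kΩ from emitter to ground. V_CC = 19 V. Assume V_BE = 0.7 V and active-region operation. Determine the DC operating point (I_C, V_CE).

I_C ≈ 5.2 mA, V_CE ≈ 5.9 V

Thevenize the base divider: V_Th = V_CC·R_2/(R_1+R_2) = 19×4.7/14.7 = 6.07 V, R_Th = R_1‖R_2 = 3.2 kΩ.
Base-emitter loop: V_Th = I_B·R_Th + V_BE + (β+1)I_B·R_E, so I_B = (6.07 − 0.7) / (3.2 + 151×1) = 0.0349 mA.
I_C = β·I_B = 150×0.0349 = 5.23 mA, and I_E = (β+1)I_B = 5.26 mA.
V_CE = V_CC − I_C·R_C − I_E·R_E = 19 − 5.23×1.5 − 5.26×1 = 5.89 V.
V_CE = 5.89 V > 0.2 V confirms active-region operation.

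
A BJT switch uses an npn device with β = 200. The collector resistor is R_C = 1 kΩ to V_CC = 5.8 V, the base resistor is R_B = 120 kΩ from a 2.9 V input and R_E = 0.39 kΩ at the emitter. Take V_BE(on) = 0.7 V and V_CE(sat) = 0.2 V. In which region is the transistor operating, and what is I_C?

active; I_C ≈ 2.2 mA

Assume active. Base-emitter loop: I_B = (V_BB − V_BE)/(R_B + (β+1)R_E) = (2.9 − 0.7)/(120 + 201×0.39) = 0.0111 mA.
I_C = β·I_B = 200×0.0111 = 2.22 mA.
V_CE = V_CC − I_C·R_C − I_E·R_E = 5.8 − 2.22×1 − 2.23×0.39 = 2.71 V > V_CE(sat), so the active-region assumption holds.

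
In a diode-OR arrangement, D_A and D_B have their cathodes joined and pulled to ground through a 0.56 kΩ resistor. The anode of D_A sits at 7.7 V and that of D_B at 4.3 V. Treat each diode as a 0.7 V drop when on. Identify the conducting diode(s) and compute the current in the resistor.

Assume both conduct. Then node N would need to be at both 7.7−0.7 = 7 V and 4.3−0.7 = 3.6 V, which is impossible.
Assume only D_A conducts: V_N = 7.7 − 0.7 = 7 V, so I_R = 7/0.56 = 12.5 mA.
Check D_B: its anode-to-cathode voltage is 4.3 − 7 = -2.7 V < 0.7 V, so it is off. The assumption is consistent.

Only D_A conducts; I_R ≈ 12 mA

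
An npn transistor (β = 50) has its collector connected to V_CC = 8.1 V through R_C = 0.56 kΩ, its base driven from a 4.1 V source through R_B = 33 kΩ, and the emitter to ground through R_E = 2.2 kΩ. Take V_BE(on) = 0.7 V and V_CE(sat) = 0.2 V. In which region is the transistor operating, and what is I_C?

Assume active. Base-emitter loop: I_B = (V_BB − V_BE)/(R_B + (β+1)R_E) = (4.1 − 0.7)/(33 + 51×2.2) = 0.0234 mA.
I_C = β·I_B = 50×0.0234 = 1.17 mA.
V_CE = V_CC − I_C·R_C − I_E·R_E = 8.1 − 1.17×0.56 − 1.19×2.2 = 4.82 V > V_CE(sat), so the active-region assumption holds.

active; I_C ≈ 1.2 mA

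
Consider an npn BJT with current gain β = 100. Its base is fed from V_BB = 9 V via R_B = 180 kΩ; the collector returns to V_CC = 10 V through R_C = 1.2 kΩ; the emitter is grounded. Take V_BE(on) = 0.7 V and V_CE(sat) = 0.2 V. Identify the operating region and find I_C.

active; I_C ≈ 4.6 mA

Assume active. Base-emitter loop: I_B = (V_BB − V_BE)/R_B = (9 − 0.7)/180 = 0.0461 mA.
I_C = β·I_B = 100×0.0461 = 4.61 mA.
V_CE = V_CC − I_C·R_C = 10 − 4.61×1.2 = 4.47 V > V_CE(sat), so the active-region assumption holds.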